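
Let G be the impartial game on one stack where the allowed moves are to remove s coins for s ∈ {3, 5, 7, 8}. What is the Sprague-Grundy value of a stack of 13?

Compute g(0), g(1), … for moves {3, 5, 7, 8}:
k:     0  1  2  3  4  5  6  7  8  9 10 11 12 13
g(k):  0  0  0  1  1  1  2  2  2  3  3  0  0  0
So g(13) = 0.

0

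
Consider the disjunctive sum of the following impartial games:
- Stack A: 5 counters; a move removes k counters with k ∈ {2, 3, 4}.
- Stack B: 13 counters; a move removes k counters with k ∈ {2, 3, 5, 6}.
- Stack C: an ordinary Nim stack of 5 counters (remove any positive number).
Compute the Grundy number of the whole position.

5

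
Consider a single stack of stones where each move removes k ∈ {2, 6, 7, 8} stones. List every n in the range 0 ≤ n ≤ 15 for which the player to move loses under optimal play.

0, 1, 4, 5, 14, 15

Grundy values for subtraction set {2, 6, 7, 8}:
k:     0  1  2  3  4  5  6  7  8  9 10 11 12 13 14 15
g(k):  0  0  1  1  0  0  1  1  2  2  3  3  2  2  0  0
The P-positions (g = 0) in 0..15 are 0, 1, 4, 5, 14, 15.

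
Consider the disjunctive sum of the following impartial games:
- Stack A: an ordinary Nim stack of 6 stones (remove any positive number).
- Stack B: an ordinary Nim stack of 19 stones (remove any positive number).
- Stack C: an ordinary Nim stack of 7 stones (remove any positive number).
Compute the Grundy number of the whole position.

18

Stack A is a plain Nim stack of size 6, so its Grundy value is 6.
Stack B is a plain Nim stack of size 19, so its Grundy value is 19.
Stack C is a plain Nim stack of size 7, so its Grundy value is 7.
The value of a disjunctive sum is the nim-sum of the parts.
Combined value = 6 ⊕ 19 ⊕ 7 = 18.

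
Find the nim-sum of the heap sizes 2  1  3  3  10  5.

Nim-sum: 2 ⊕ 1 ⊕ 3 ⊕ 3 ⊕ 10 ⊕ 5 = 12.

12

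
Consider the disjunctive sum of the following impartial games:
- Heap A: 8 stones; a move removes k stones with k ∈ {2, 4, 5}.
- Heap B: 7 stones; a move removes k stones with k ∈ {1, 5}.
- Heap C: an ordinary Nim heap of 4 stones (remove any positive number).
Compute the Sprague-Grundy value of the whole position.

5

For heap A, compute g(0), g(1), … with moves {2, 4, 5}:
k:     0  1  2  3  4  5  6  7  8
g(k):  0  0  1  1  2  2  3  0  0
So g(8) = 0.
For heap B, compute g(0), g(1), … with moves {1, 5}:
k:     0  1  2  3  4  5  6  7
g(k):  0  1  0  1  0  1  0  1
So g(7) = 1.
Heap C is a plain Nim heap of size 4, so its Grundy value is 4.
The value of a disjunctive sum is the nim-sum of the parts.
Combined value = 0 ⊕ 1 ⊕ 4 = 5.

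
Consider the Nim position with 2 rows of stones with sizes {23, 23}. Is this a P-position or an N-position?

In binary:
  10111  (23)
  10111  (23)
  -----
  00000  (0)
The nim-sum is 0, so this is a P-position: the player to move is in a losing position under optimal play.

P-position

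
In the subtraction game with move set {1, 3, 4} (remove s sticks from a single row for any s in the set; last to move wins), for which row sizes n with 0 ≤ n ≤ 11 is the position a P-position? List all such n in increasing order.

0, 2, 7, 9

Grundy values for subtraction set {1, 3, 4}:
k:     0  1  2  3  4  5  6  7  8  9 10 11
g(k):  0  1  0  1  2  3  2  0  1  0  1  2
The P-positions (g = 0) in 0..11 are 0, 2, 7, 9.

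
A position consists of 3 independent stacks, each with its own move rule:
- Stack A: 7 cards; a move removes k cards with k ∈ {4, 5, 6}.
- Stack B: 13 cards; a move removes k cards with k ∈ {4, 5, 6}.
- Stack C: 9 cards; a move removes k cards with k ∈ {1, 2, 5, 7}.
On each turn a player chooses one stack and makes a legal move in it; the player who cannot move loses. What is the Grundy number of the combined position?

For stack A, compute g(0), g(1), … with moves {4, 5, 6}:
g(0) = mex{} = 0
g(1) = mex{} = 0
g(2) = mex{} = 0
g(3) = mex{} = 0
g(4) = mex{0} = 1
g(5) = mex{0} = 1
g(6) = mex{0} = 1
g(7) = mex{0} = 1
So g(7) = 1.
For stack B, compute g(0), g(1), … with moves {4, 5, 6}:
k:     0  1  2  3  4  5  6  7  8  9 10 11 12 13
g(k):  0  0  0  0  1  1  1  1  2  2  0  0  0  0
So g(13) = 0.
Grundy values for stack C (subtraction set {1, 2, 5, 7}):
k:     0  1  2  3  4  5  6  7  8  9
g(k):  0  1  2  0  1  2  0  1  2  0
So g(9) = 0.
By the Sprague-Grundy theorem, the Grundy value of a sum of independent games is the XOR of the component values.
Combined value = 1 XOR 0 XOR 0 = 1.

1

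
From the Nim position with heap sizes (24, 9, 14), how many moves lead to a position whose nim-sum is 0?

1

Compute the nim-sum pairwise:
24 XOR 9 = 17
17 XOR 14 = 31
The overall nim-sum is X = 31. A heap of size p has a winning move iff p XOR X < p (reduce it to p XOR X).
  24: 24 XOR 31 = 7 < 24 — winning move (to 7).
  9: 9 XOR 31 = 22 ≥ 9 — no move.
  14: 14 XOR 31 = 17 ≥ 14 — no move.
That gives 1 winning move.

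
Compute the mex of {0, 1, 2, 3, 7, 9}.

The values 0, 1, 2, 3 are all present; 4 is the first non-negative integer missing from the set.

4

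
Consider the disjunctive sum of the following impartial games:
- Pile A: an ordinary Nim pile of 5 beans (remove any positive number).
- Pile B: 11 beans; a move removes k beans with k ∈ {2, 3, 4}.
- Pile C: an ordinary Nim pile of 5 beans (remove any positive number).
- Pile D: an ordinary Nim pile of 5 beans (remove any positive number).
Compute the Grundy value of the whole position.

7

Pile A is a plain Nim pile of size 5, so its Grundy value is 5.
Grundy values for pile B (subtraction set {2, 3, 4}):
g(0) = mex{} = 0
g(1) = mex{} = 0
g(2) = mex{0} = 1
g(3) = mex{0} = 1
g(4) = mex{0,1} = 2
g(5) = mex{0,1} = 2
g(6) = mex{1,2} = 0
g(7) = mex{1,2} = 0
g(8) = mex{0,2} = 1
g(9) = mex{0,2} = 1
g(10) = mex{0,1} = 2
g(11) = mex{0,1} = 2
So g(11) = 2.
Pile C is a plain Nim pile of size 5, so its Grundy value is 5.
Pile D is a plain Nim pile of size 5, so its Grundy value is 5.
The value of a disjunctive sum is the nim-sum of the parts.
Combined value = 5 XOR 2 XOR 5 XOR 5 = 7.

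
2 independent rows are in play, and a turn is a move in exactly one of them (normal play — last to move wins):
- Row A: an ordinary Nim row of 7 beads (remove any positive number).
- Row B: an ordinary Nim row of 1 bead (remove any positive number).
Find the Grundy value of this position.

Row A is a plain Nim row of size 7, so its Grundy value is 7.
Row B is a plain Nim row of size 1, so its Grundy value is 1.
The value of a disjunctive sum is the nim-sum of the parts.
Combined value = 7 ⊕ 1 = 6.

6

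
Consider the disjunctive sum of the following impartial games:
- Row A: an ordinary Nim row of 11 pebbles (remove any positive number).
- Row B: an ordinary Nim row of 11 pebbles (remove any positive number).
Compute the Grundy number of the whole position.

0

Row A is a plain Nim row of size 11, so its Grundy value is 11.
Row B is a plain Nim row of size 11, so its Grundy value is 11.
The value of a disjunctive sum is the nim-sum of the parts.
Combined value = 11 ⊕ 11 = 0.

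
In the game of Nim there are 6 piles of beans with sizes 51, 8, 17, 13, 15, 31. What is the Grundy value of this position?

55

Nim-sum: 51 ^ 8 ^ 17 ^ 13 ^ 15 ^ 31 = 55.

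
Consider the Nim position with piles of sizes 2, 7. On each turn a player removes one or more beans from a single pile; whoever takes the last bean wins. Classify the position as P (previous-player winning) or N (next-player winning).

Nim-sum: 2 ^ 7 = 5.
The nim-sum is 5 ≠ 0, so this is an N-position: the player to move can win.

N-position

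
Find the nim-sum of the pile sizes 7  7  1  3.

2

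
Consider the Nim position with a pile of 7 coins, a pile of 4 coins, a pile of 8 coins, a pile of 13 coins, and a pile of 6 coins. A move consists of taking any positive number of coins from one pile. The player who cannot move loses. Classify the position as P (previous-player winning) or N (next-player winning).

Write each in binary and XOR column by column:
  0111  (7)
  0100  (4)
  1000  (8)
  1101  (13)
  0110  (6)
  ----
  0000  (0)
The nim-sum is 0, so this is a P-position: the player to move is in a losing position under optimal play.

P-position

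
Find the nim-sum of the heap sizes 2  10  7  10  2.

7

Bitwise XOR of the heap sizes:
  0010  (2)
  1010  (10)
  0111  (7)
  1010  (10)
  0010  (2)
  ----
  0111  (7)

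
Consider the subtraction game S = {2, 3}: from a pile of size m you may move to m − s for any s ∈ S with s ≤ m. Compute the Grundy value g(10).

Compute g(0), g(1), … for moves {2, 3}:
g(0) = mex{} = 0
g(1) = mex{} = 0
g(2) = mex{0} = 1
g(3) = mex{0} = 1
g(4) = mex{0,1} = 2
g(5) = mex{1} = 0
g(6) = mex{1,2} = 0
g(7) = mex{0,2} = 1
g(8) = mex{0} = 1
g(9) = mex{0,1} = 2
g(10) = mex{1} = 0
So g(10) = 0.

0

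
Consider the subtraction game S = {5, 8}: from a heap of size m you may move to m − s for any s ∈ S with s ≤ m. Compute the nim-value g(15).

0

Build the Grundy sequence with g(k) = mex{g(k−s) : s ∈ {5, 8}, s ≤ k}:
k:     0  1  2  3  4  5  6  7  8  9 10 11 12 13 14 15
g(k):  0  0  0  0  0  1  1  1  1  1  2  2  2  0  0  0
So g(15) = 0.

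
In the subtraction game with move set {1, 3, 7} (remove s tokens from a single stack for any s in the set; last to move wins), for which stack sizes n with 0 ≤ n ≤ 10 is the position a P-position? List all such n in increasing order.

Compute g(0), g(1), … for moves {1, 3, 7}:
g(0) = mex{} = 0
g(1) = mex{0} = 1
g(2) = mex{1} = 0
g(3) = mex{0} = 1
g(4) = mex{1} = 0
g(5) = mex{0} = 1
g(6) = mex{1} = 0
g(7) = mex{0} = 1
g(8) = mex{1} = 0
g(9) = mex{0} = 1
g(10) = mex{1} = 0
The P-positions (g = 0) in 0..10 are 0, 2, 4, 6, 8, 10.

0, 2, 4, 6, 8, 10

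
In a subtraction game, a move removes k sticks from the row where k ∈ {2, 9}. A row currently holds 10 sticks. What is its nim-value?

1

Compute g(0), g(1), … for moves {2, 9}:
k:     0  1  2  3  4  5  6  7  8  9 10
g(k):  0  0  1  1  0  0  1  1  0  2  1
So g(10) = 1.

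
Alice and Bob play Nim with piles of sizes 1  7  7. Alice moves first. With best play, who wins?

Nim-sum: 1 ^ 7 ^ 7 = 1.
The nim-sum is 1 ≠ 0, so this is an N-position: the player to move can win; Alice has a winning move.

Alice wins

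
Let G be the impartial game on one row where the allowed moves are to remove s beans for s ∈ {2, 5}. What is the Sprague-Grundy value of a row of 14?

0

Grundy values for subtraction set {2, 5}:
g(0) = mex{} = 0
g(1) = mex{} = 0
g(2) = mex{0} = 1
g(3) = mex{0} = 1
g(4) = mex{1} = 0
g(5) = mex{0,1} = 2
g(6) = mex{0} = 1
g(7) = mex{1,2} = 0
g(8) = mex{1} = 0
g(9) = mex{0} = 1
g(10) = mex{0,2} = 1
g(11) = mex{1} = 0
g(12) = mex{0,1} = 2
g(13) = mex{0} = 1
g(14) = mex{1,2} = 0
So g(14) = 0.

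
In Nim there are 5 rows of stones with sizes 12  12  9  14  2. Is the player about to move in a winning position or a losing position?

Bitwise XOR of the heap sizes:
  1100  (12)
  1100  (12)
  1001  (9)
  1110  (14)
  0010  (2)
  ----
  0101  (5)
The nim-sum is 5 ≠ 0, so this is an N-position: the player to move can win.

Winning position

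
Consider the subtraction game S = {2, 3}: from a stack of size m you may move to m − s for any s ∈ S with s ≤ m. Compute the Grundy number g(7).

Grundy values for subtraction set {2, 3}:
k:     0  1  2  3  4  5  6  7
g(k):  0  0  1  1  2  0  0  1
So g(7) = 1.

1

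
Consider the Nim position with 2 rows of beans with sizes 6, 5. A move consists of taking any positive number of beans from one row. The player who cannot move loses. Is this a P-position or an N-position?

N-position

In binary:
  110  (6)
  101  (5)
  ---
  011  (3)
The nim-sum is 3 ≠ 0, so this is an N-position: the player to move can win.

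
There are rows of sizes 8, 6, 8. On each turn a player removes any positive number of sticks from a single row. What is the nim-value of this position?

In binary:
  1000  (8)
  0110  (6)
  1000  (8)
  ----
  0110  (6)

6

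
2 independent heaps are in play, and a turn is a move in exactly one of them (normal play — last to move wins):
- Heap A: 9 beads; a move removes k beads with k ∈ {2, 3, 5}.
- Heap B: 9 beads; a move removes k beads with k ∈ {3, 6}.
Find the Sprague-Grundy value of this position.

1

Grundy values for heap A (subtraction set {2, 3, 5}):
k:     0  1  2  3  4  5  6  7  8  9
g(k):  0  0  1  1  2  2  3  0  0  1
So g(9) = 1.
Grundy values for heap B (subtraction set {3, 6}):
k:     0  1  2  3  4  5  6  7  8  9
g(k):  0  0  0  1  1  1  2  2  2  0
So g(9) = 0.
The value of a disjunctive sum is the nim-sum of the parts.
Combined value = 1 ⊕ 0 = 1.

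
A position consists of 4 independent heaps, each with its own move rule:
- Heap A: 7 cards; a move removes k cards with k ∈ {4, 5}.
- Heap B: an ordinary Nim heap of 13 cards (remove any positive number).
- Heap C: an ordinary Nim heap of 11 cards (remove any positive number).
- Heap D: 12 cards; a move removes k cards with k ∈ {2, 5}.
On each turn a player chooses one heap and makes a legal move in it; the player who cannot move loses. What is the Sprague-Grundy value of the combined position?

5

For heap A, compute g(0), g(1), … with moves {4, 5}:
k:     0  1  2  3  4  5  6  7
g(k):  0  0  0  0  1  1  1  1
So g(7) = 1.
Heap B is a plain Nim heap of size 13, so its Grundy value is 13.
Heap C is a plain Nim heap of size 11, so its Grundy value is 11.
Build the Grundy sequence for heap D with g(k) = mex{g(k−s) : s ∈ {2, 5}, s ≤ k}:
k:     0  1  2  3  4  5  6  7  8  9 10 11 12
g(k):  0  0  1  1  0  2  1  0  0  1  1  0  2
So g(12) = 2.
By the Sprague-Grundy theorem, the Grundy value of a sum of independent games is the XOR of the component values.
Combined value = 1 ⊕ 13 ⊕ 11 ⊕ 2 = 5.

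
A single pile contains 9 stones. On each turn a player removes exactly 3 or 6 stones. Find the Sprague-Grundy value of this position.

Grundy values for subtraction set {3, 6}:
k:     0  1  2  3  4  5  6  7  8  9
g(k):  0  0  0  1  1  1  2  2  2  0
So g(9) = 0.

0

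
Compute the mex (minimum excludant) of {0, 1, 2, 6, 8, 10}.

3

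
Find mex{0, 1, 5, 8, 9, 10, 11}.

The values 0, 1 are all present; 2 is the first non-negative integer missing from the set.

2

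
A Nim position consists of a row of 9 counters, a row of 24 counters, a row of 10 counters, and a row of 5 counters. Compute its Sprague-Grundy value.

30

Compute the nim-sum pairwise:
9 ^ 24 = 17
17 ^ 10 = 27
27 ^ 5 = 30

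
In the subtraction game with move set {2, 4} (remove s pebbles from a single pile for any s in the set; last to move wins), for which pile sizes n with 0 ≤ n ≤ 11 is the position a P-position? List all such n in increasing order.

0, 1, 6, 7

Compute g(0), g(1), … for moves {2, 4}:
k:     0  1  2  3  4  5  6  7  8  9 10 11
g(k):  0  0  1  1  2  2  0  0  1  1  2  2
The P-positions (g = 0) in 0..11 are 0, 1, 6, 7.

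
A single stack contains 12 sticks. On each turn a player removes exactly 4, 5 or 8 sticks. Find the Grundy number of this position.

0

Compute g(0), g(1), … for moves {4, 5, 8}:
k:     0  1  2  3  4  5  6  7  8  9 10 11 12
g(k):  0  0  0  0  1  1  1  1  2  2  2  2  0
So g(12) = 0.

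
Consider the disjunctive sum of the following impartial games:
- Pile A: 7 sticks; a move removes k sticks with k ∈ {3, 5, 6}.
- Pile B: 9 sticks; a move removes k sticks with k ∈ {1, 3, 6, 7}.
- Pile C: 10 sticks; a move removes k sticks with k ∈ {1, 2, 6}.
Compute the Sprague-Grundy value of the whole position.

1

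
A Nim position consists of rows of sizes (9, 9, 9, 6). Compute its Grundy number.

15

Nim-sum: 9 ^ 9 ^ 9 ^ 6 = 15.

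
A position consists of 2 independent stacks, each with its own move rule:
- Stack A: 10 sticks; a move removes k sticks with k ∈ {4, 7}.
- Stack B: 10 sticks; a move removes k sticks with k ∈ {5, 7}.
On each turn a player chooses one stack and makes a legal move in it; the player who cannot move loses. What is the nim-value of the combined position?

Grundy values for stack A (subtraction set {4, 7}):
k:     0  1  2  3  4  5  6  7  8  9 10
g(k):  0  0  0  0  1  1  1  1  2  2  2
So g(10) = 2.
Build the Grundy sequence for stack B with g(k) = mex{g(k−s) : s ∈ {5, 7}, s ≤ k}:
k:     0  1  2  3  4  5  6  7  8  9 10
g(k):  0  0  0  0  0  1  1  1  1  1  2
So g(10) = 2.
The value of a disjunctive sum is the nim-sum of the parts.
Combined value = 2 XOR 2 = 0.

0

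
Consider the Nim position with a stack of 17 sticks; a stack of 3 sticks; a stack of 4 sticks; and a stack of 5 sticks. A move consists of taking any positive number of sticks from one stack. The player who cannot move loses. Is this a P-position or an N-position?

N-position

Nim-sum: 17 ^ 3 ^ 4 ^ 5 = 19.
The nim-sum is 19 ≠ 0, so this is an N-position: the player to move can win.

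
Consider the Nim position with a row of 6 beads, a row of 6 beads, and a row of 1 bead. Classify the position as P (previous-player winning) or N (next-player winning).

N-position

Bitwise XOR of the heap sizes:
  110  (6)
  110  (6)
  001  (1)
  ---
  001  (1)
The nim-sum is 1 ≠ 0, so this is an N-position: the player to move can win.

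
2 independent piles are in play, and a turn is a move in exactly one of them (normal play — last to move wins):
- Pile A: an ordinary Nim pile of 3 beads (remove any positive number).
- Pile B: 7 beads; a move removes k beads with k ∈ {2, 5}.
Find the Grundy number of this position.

3

Pile A is a plain Nim pile of size 3, so its Grundy value is 3.
Grundy values for pile B (subtraction set {2, 5}):
g(0) = mex{} = 0
g(1) = mex{} = 0
g(2) = mex{0} = 1
g(3) = mex{0} = 1
g(4) = mex{1} = 0
g(5) = mex{0,1} = 2
g(6) = mex{0} = 1
g(7) = mex{1,2} = 0
So g(7) = 0.
The value of a disjunctive sum is the nim-sum of the parts.
Combined value = 3 ⊕ 0 = 3.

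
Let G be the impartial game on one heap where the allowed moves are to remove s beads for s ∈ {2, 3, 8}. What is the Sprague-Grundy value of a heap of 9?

2

Build the Grundy sequence with g(k) = mex{g(k−s) : s ∈ {2, 3, 8}, s ≤ k}:
k:     0  1  2  3  4  5  6  7  8  9
g(k):  0  0  1  1  2  0  0  1  1  2
So g(9) = 2.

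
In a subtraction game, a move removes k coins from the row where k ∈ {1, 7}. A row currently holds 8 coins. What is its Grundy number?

0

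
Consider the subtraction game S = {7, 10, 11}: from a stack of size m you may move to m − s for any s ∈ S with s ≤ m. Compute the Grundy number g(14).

2

Grundy values for subtraction set {7, 10, 11}:
k:     0  1  2  3  4  5  6  7  8  9 10 11 12 13 14
g(k):  0  0  0  0  0  0  0  1  1  1  1  1  1  1  2
So g(14) = 2.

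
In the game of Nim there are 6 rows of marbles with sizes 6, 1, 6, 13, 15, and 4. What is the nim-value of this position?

7

Compute the nim-sum pairwise:
6 XOR 1 = 7
7 XOR 6 = 1
1 XOR 13 = 12
12 XOR 15 = 3
3 XOR 4 = 7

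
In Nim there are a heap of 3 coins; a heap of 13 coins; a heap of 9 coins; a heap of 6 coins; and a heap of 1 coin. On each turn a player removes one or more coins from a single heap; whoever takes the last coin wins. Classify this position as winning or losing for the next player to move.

Bitwise XOR of the heap sizes:
  0011  (3)
  1101  (13)
  1001  (9)
  0110  (6)
  0001  (1)
  ----
  0000  (0)
The nim-sum is 0, so this is a P-position: the player to move is in a losing position under optimal play.

Losing position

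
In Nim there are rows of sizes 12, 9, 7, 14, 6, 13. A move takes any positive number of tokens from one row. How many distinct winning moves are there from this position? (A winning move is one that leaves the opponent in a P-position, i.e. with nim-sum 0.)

5

Nim-sum: 12 ^ 9 ^ 7 ^ 14 ^ 6 ^ 13 = 7.
The overall nim-sum is X = 7. A row of size p has a winning move iff p XOR X < p (reduce it to p XOR X).
  12: 12 XOR 7 = 11 < 12 — winning move (to 11).
  9: 9 XOR 7 = 14 ≥ 9 — no move.
  7: 7 XOR 7 = 0 < 7 — winning move (to 0).
  14: 14 XOR 7 = 9 < 14 — winning move (to 9).
  6: 6 XOR 7 = 1 < 6 — winning move (to 1).
  13: 13 XOR 7 = 10 < 13 — winning move (to 10).
That gives 5 winning moves.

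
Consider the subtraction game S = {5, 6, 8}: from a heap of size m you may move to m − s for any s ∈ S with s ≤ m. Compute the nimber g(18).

1

Grundy values for subtraction set {5, 6, 8}:
k:     0  1  2  3  4  5  6  7  8  9 10 11 12 13 14 15 16 17 18
g(k):  0  0  0  0  0  1  1  1  1  1  2  2  2  0  0  0  0  0  1
So g(18) = 1.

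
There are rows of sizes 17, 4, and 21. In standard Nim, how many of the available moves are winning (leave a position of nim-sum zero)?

0

Nim-sum: 17 ^ 4 ^ 21 = 0.
The nim-sum is already 0, so every move leaves a nonzero nim-sum — there are no winning moves.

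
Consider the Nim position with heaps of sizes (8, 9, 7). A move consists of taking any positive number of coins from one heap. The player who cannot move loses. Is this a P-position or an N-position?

Bitwise XOR of the heap sizes:
  1000  (8)
  1001  (9)
  0111  (7)
  ----
  0110  (6)
The nim-sum is 6 ≠ 0, so this is an N-position: the player to move can win.

N-position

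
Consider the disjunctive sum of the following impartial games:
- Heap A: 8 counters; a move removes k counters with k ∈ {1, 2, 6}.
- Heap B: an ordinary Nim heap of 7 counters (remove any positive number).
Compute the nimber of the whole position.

6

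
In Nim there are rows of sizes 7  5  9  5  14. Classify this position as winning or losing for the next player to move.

Nim-sum: 7 ^ 5 ^ 9 ^ 5 ^ 14 = 0.
The nim-sum is 0, so this is a P-position: the player to move is in a losing position under optimal play.

Losing position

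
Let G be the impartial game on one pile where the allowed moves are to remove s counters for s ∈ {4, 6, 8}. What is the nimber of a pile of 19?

1

Compute g(0), g(1), … for moves {4, 6, 8}:
k:     0  1  2  3  4  5  6  7  8  9 10 11 12 13 14 15 16 17 18 19
g(k):  0  0  0  0  1  1  1  1  2  2  2  2  0  0  0  0  1  1  1  1
So g(19) = 1.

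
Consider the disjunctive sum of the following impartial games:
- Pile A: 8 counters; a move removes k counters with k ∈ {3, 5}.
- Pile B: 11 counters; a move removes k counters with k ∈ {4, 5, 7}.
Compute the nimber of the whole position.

Build the Grundy sequence for pile A with g(k) = mex{g(k−s) : s ∈ {3, 5}, s ≤ k}:
g(0) = mex{} = 0
g(1) = mex{} = 0
g(2) = mex{} = 0
g(3) = mex{0} = 1
g(4) = mex{0} = 1
g(5) = mex{0} = 1
g(6) = mex{0,1} = 2
g(7) = mex{0,1} = 2
g(8) = mex{1} = 0
So g(8) = 0.
Build the Grundy sequence for pile B with g(k) = mex{g(k−s) : s ∈ {4, 5, 7}, s ≤ k}:
k:     0  1  2  3  4  5  6  7  8  9 10 11
g(k):  0  0  0  0  1  1  1  1  2  2  2  0
So g(11) = 0.
By the Sprague-Grundy theorem, the Grundy value of a sum of independent games is the XOR of the component values.
Combined value = 0 ⊕ 0 = 0.

0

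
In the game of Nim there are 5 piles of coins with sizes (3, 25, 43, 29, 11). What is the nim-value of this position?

39

Write each in binary and XOR column by column:
  000011  (3)
  011001  (25)
  101011  (43)
  011101  (29)
  001011  (11)
  ------
  100111  (39)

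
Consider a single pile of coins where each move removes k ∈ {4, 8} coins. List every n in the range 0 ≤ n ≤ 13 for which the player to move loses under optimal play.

0, 1, 2, 3, 12, 13

Grundy values for subtraction set {4, 8}:
g(0) = mex{} = 0
g(1) = mex{} = 0
g(2) = mex{} = 0
g(3) = mex{} = 0
g(4) = mex{0} = 1
g(5) = mex{0} = 1
g(6) = mex{0} = 1
g(7) = mex{0} = 1
g(8) = mex{0,1} = 2
g(9) = mex{0,1} = 2
g(10) = mex{0,1} = 2
g(11) = mex{0,1} = 2
g(12) = mex{1,2} = 0
g(13) = mex{1,2} = 0
The P-positions (g = 0) in 0..13 are 0, 1, 2, 3, 12, 13.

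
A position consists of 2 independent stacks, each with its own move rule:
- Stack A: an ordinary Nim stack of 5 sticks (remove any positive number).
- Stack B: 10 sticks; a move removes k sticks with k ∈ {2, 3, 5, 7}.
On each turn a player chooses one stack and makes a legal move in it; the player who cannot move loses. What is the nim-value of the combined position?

5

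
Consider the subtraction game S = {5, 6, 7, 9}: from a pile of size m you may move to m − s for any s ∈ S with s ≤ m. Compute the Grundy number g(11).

2

Grundy values for subtraction set {5, 6, 7, 9}:
g(0) = mex{} = 0
g(1) = mex{} = 0
g(2) = mex{} = 0
g(3) = mex{} = 0
g(4) = mex{} = 0
g(5) = mex{0} = 1
g(6) = mex{0} = 1
g(7) = mex{0} = 1
g(8) = mex{0} = 1
g(9) = mex{0} = 1
g(10) = mex{0,1} = 2
g(11) = mex{0,1} = 2
So g(11) = 2.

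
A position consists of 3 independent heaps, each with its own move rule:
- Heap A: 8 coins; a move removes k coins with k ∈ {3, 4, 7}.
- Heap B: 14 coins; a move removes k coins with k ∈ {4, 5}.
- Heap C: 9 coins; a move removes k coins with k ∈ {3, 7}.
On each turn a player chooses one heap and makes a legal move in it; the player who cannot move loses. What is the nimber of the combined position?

Grundy values for heap A (subtraction set {3, 4, 7}):
g(0) = mex{} = 0
g(1) = mex{} = 0
g(2) = mex{} = 0
g(3) = mex{0} = 1
g(4) = mex{0} = 1
g(5) = mex{0} = 1
g(6) = mex{0,1} = 2
g(7) = mex{0,1} = 2
g(8) = mex{0,1} = 2
So g(8) = 2.
For heap B, compute g(0), g(1), … with moves {4, 5}:
k:     0  1  2  3  4  5  6  7  8  9 10 11 12 13 14
g(k):  0  0  0  0  1  1  1  1  2  0  0  0  0  1  1
So g(14) = 1.
For heap C, compute g(0), g(1), … with moves {3, 7}:
k:     0  1  2  3  4  5  6  7  8  9
g(k):  0  0  0  1  1  1  0  2  2  1
So g(9) = 1.
By the Sprague-Grundy theorem, the Grundy value of a sum of independent games is the XOR of the component values.
Combined value = 2 ⊕ 1 ⊕ 1 = 2.

2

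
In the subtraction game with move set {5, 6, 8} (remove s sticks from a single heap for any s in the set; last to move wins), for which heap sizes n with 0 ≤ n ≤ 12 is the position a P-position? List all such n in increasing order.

0, 1, 2, 3, 4

Compute g(0), g(1), … for moves {5, 6, 8}:
g(0) = mex{} = 0
g(1) = mex{} = 0
g(2) = mex{} = 0
g(3) = mex{} = 0
g(4) = mex{} = 0
g(5) = mex{0} = 1
g(6) = mex{0} = 1
g(7) = mex{0} = 1
g(8) = mex{0} = 1
g(9) = mex{0} = 1
g(10) = mex{0,1} = 2
g(11) = mex{0,1} = 2
g(12) = mex{0,1} = 2
The P-positions (g = 0) in 0..12 are 0, 1, 2, 3, 4.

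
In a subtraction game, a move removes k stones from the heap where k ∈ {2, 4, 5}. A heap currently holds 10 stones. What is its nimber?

Grundy values for subtraction set {2, 4, 5}:
g(0) = mex{} = 0
g(1) = mex{} = 0
g(2) = mex{0} = 1
g(3) = mex{0} = 1
g(4) = mex{0,1} = 2
g(5) = mex{0,1} = 2
g(6) = mex{0,1,2} = 3
g(7) = mex{1,2} = 0
g(8) = mex{1,2,3} = 0
g(9) = mex{0,2} = 1
g(10) = mex{0,2,3} = 1
So g(10) = 1.

1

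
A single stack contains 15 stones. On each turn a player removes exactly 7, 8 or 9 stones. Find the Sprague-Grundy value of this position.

Build the Grundy sequence with g(k) = mex{g(k−s) : s ∈ {7, 8, 9}, s ≤ k}:
k:     0  1  2  3  4  5  6  7  8  9 10 11 12 13 14 15
g(k):  0  0  0  0  0  0  0  1  1  1  1  1  1  1  2  2
So g(15) = 2.

2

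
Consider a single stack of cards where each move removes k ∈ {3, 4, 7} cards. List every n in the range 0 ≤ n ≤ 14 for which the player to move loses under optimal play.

Build the Grundy sequence with g(k) = mex{g(k−s) : s ∈ {3, 4, 7}, s ≤ k}:
g(0) = mex{} = 0
g(1) = mex{} = 0
g(2) = mex{} = 0
g(3) = mex{0} = 1
g(4) = mex{0} = 1
g(5) = mex{0} = 1
g(6) = mex{0,1} = 2
g(7) = mex{0,1} = 2
g(8) = mex{0,1} = 2
g(9) = mex{0,1,2} = 3
g(10) = mex{1,2} = 0
g(11) = mex{1,2} = 0
g(12) = mex{1,2,3} = 0
g(13) = mex{0,2,3} = 1
g(14) = mex{0,2} = 1
The P-positions (g = 0) in 0..14 are 0, 1, 2, 10, 11, 12.

0, 1, 2, 10, 11, 12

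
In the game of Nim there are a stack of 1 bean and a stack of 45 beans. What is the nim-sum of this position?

Nim-sum: 1 ⊕ 45 = 44.

44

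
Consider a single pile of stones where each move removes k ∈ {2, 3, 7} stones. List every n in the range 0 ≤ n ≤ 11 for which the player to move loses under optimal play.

0, 1, 5, 6, 10, 11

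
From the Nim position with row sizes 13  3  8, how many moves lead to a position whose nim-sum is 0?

1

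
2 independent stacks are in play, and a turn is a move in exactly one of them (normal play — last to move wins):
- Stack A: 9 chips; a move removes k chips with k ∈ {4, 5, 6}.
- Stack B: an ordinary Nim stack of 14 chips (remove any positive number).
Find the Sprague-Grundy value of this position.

12

Build the Grundy sequence for stack A with g(k) = mex{g(k−s) : s ∈ {4, 5, 6}, s ≤ k}:
k:     0  1  2  3  4  5  6  7  8  9
g(k):  0  0  0  0  1  1  1  1  2  2
So g(9) = 2.
Stack B is a plain Nim stack of size 14, so its Grundy value is 14.
By the Sprague-Grundy theorem, the Grundy value of a sum of independent games is the XOR of the component values.
Combined value = 2 XOR 14 = 12.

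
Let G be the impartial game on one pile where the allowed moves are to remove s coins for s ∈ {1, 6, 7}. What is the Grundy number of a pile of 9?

Build the Grundy sequence with g(k) = mex{g(k−s) : s ∈ {1, 6, 7}, s ≤ k}:
g(0) = mex{} = 0
g(1) = mex{0} = 1
g(2) = mex{1} = 0
g(3) = mex{0} = 1
g(4) = mex{1} = 0
g(5) = mex{0} = 1
g(6) = mex{0,1} = 2
g(7) = mex{0,1,2} = 3
g(8) = mex{0,1,3} = 2
g(9) = mex{0,1,2} = 3
So g(9) = 3.

3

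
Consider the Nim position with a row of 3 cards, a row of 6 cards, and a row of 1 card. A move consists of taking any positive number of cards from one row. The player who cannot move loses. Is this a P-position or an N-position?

N-position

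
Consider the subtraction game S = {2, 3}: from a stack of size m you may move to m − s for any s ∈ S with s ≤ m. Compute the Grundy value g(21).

Build the Grundy sequence with g(k) = mex{g(k−s) : s ∈ {2, 3}, s ≤ k}:
k:     0  1  2  3  4  5  6  7  8  9 10 11 12 13 14 15 16 17 18 19 20 21
g(k):  0  0  1  1  2  0  0  1  1  2  0  0  1  1  2  0  0  1  1  2  0  0
So g(21) = 0.

0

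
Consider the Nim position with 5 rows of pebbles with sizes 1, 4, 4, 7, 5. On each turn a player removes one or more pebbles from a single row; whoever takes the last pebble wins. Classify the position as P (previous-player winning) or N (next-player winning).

Compute the nim-sum pairwise:
1 XOR 4 = 5
5 XOR 4 = 1
1 XOR 7 = 6
6 XOR 5 = 3
The nim-sum is 3 ≠ 0, so this is an N-position: the player to move can win.

N-position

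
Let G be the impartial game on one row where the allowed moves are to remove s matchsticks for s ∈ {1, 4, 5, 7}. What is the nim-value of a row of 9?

1

Build the Grundy sequence with g(k) = mex{g(k−s) : s ∈ {1, 4, 5, 7}, s ≤ k}:
g(0) = mex{} = 0
g(1) = mex{0} = 1
g(2) = mex{1} = 0
g(3) = mex{0} = 1
g(4) = mex{0,1} = 2
g(5) = mex{0,1,2} = 3
g(6) = mex{0,1,3} = 2
g(7) = mex{0,1,2} = 3
g(8) = mex{1,2,3} = 0
g(9) = mex{0,2,3} = 1
So g(9) = 1.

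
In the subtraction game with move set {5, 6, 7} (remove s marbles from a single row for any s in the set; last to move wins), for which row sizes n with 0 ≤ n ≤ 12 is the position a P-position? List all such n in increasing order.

Build the Grundy sequence with g(k) = mex{g(k−s) : s ∈ {5, 6, 7}, s ≤ k}:
g(0) = mex{} = 0
g(1) = mex{} = 0
g(2) = mex{} = 0
g(3) = mex{} = 0
g(4) = mex{} = 0
g(5) = mex{0} = 1
g(6) = mex{0} = 1
g(7) = mex{0} = 1
g(8) = mex{0} = 1
g(9) = mex{0} = 1
g(10) = mex{0,1} = 2
g(11) = mex{0,1} = 2
g(12) = mex{1} = 0
The P-positions (g = 0) in 0..12 are 0, 1, 2, 3, 4, 12.

0, 1, 2, 3, 4, 12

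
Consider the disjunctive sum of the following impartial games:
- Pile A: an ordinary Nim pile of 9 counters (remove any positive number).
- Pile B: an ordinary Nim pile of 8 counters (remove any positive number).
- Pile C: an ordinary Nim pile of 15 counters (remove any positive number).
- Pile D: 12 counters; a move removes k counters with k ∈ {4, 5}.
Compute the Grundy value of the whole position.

Pile A is a plain Nim pile of size 9, so its Grundy value is 9.
Pile B is a plain Nim pile of size 8, so its Grundy value is 8.
Pile C is a plain Nim pile of size 15, so its Grundy value is 15.
For pile D, compute g(0), g(1), … with moves {4, 5}:
g(0) = mex{} = 0
g(1) = mex{} = 0
g(2) = mex{} = 0
g(3) = mex{} = 0
g(4) = mex{0} = 1
g(5) = mex{0} = 1
g(6) = mex{0} = 1
g(7) = mex{0} = 1
g(8) = mex{0,1} = 2
g(9) = mex{1} = 0
g(10) = mex{1} = 0
g(11) = mex{1} = 0
g(12) = mex{1,2} = 0
So g(12) = 0.
By the Sprague-Grundy theorem, the Grundy value of a sum of independent games is the XOR of the component values.
Combined value = 9 ⊕ 8 ⊕ 15 ⊕ 0 = 14.

14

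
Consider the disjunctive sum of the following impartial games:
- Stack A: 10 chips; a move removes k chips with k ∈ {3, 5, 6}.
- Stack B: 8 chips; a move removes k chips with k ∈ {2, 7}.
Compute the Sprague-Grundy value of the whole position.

2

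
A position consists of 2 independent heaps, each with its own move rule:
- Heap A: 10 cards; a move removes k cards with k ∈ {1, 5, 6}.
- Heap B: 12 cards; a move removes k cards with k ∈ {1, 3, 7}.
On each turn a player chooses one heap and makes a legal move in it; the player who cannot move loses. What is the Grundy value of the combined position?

Grundy values for heap A (subtraction set {1, 5, 6}):
k:     0  1  2  3  4  5  6  7  8  9 10
g(k):  0  1  0  1  0  1  2  3  2  3  2
So g(10) = 2.
For heap B, compute g(0), g(1), … with moves {1, 3, 7}:
g(0) = mex{} = 0
g(1) = mex{0} = 1
g(2) = mex{1} = 0
g(3) = mex{0} = 1
g(4) = mex{1} = 0
g(5) = mex{0} = 1
g(6) = mex{1} = 0
g(7) = mex{0} = 1
g(8) = mex{1} = 0
g(9) = mex{0} = 1
g(10) = mex{1} = 0
g(11) = mex{0} = 1
g(12) = mex{1} = 0
So g(12) = 0.
The value of a disjunctive sum is the nim-sum of the parts.
Combined value = 2 ⊕ 0 = 2.

2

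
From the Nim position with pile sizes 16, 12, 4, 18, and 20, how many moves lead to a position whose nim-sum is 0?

Nim-sum: 16 XOR 12 XOR 4 XOR 18 XOR 20 = 30.
The overall nim-sum is X = 30. A pile of size p has a winning move iff p XOR X < p (reduce it to p XOR X).
  16: 16 XOR 30 = 14 < 16 — winning move (to 14).
  12: 12 XOR 30 = 18 ≥ 12 — no move.
  4: 4 XOR 30 = 26 ≥ 4 — no move.
  18: 18 XOR 30 = 12 < 18 — winning move (to 12).
  20: 20 XOR 30 = 10 < 20 — winning move (to 10).
That gives 3 winning moves.

3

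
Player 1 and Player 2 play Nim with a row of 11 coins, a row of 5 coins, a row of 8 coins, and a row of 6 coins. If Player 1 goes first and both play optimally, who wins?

Player 2 wins

Compute the nim-sum pairwise:
11 XOR 5 = 14
14 XOR 8 = 6
6 XOR 6 = 0
The nim-sum is 0, so this is a P-position: the player to move is in a losing position under optimal play; Player 1 is about to move from it and so loses — Player 2 wins.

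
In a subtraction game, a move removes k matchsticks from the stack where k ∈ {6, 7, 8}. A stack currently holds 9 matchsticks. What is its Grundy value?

Compute g(0), g(1), … for moves {6, 7, 8}:
g(0) = mex{} = 0
g(1) = mex{} = 0
g(2) = mex{} = 0
g(3) = mex{} = 0
g(4) = mex{} = 0
g(5) = mex{} = 0
g(6) = mex{0} = 1
g(7) = mex{0} = 1
g(8) = mex{0} = 1
g(9) = mex{0} = 1
So g(9) = 1.

1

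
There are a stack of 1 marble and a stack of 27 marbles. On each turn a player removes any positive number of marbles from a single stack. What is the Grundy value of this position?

26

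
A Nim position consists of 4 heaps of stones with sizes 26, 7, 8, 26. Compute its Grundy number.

15

Compute the nim-sum pairwise:
26 ⊕ 7 = 29
29 ⊕ 8 = 21
21 ⊕ 26 = 15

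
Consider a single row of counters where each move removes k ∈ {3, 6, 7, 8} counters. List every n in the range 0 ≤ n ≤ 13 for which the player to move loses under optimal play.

Grundy values for subtraction set {3, 6, 7, 8}:
k:     0  1  2  3  4  5  6  7  8  9 10 11 12 13
g(k):  0  0  0  1  1  1  2  2  2  3  3  0  0  0
The P-positions (g = 0) in 0..13 are 0, 1, 2, 11, 12, 13.

0, 1, 2, 11, 12, 13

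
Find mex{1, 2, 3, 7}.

0 is not in the set, so the mex is 0.

0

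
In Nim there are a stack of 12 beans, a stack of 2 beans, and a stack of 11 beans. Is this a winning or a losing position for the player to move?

Winning position

Nim-sum: 12 ⊕ 2 ⊕ 11 = 5.
The nim-sum is 5 ≠ 0, so this is an N-position: the player to move can win.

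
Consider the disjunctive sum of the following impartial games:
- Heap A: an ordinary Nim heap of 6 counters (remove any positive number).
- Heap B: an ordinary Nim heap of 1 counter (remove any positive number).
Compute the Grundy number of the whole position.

7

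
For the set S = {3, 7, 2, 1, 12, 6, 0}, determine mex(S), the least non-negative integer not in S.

The values 0, 1, 2, 3 are all present; 4 is the first non-negative integer missing from the set.

4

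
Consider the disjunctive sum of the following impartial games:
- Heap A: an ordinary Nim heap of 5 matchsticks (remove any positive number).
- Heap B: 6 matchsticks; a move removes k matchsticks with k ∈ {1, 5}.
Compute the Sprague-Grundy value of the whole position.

Heap A is a plain Nim heap of size 5, so its Grundy value is 5.
Grundy values for heap B (subtraction set {1, 5}):
g(0) = mex{} = 0
g(1) = mex{0} = 1
g(2) = mex{1} = 0
g(3) = mex{0} = 1
g(4) = mex{1} = 0
g(5) = mex{0} = 1
g(6) = mex{1} = 0
So g(6) = 0.
By the Sprague-Grundy theorem, the Grundy value of a sum of independent games is the XOR of the component values.
Combined value = 5 ⊕ 0 = 5.

5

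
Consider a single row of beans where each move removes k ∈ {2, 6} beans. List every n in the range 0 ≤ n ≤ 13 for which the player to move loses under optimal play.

Grundy values for subtraction set {2, 6}:
g(0) = mex{} = 0
g(1) = mex{} = 0
g(2) = mex{0} = 1
g(3) = mex{0} = 1
g(4) = mex{1} = 0
g(5) = mex{1} = 0
g(6) = mex{0} = 1
g(7) = mex{0} = 1
g(8) = mex{1} = 0
g(9) = mex{1} = 0
g(10) = mex{0} = 1
g(11) = mex{0} = 1
g(12) = mex{1} = 0
g(13) = mex{1} = 0
The P-positions (g = 0) in 0..13 are 0, 1, 4, 5, 8, 9, 12, 13.

0, 1, 4, 5, 8, 9, 12, 13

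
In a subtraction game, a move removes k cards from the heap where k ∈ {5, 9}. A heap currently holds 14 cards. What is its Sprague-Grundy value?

Build the Grundy sequence with g(k) = mex{g(k−s) : s ∈ {5, 9}, s ≤ k}:
k:     0  1  2  3  4  5  6  7  8  9 10 11 12 13 14
g(k):  0  0  0  0  0  1  1  1  1  1  2  2  2  2  0
So g(14) = 0.

0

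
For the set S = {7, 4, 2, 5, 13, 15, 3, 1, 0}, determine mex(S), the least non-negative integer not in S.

6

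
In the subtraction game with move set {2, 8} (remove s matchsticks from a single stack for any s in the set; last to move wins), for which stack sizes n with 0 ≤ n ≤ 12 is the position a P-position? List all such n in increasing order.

0, 1, 4, 5, 10, 11

Grundy values for subtraction set {2, 8}:
k:     0  1  2  3  4  5  6  7  8  9 10 11 12
g(k):  0  0  1  1  0  0  1  1  2  2  0  0  1
The P-positions (g = 0) in 0..12 are 0, 1, 4, 5, 10, 11.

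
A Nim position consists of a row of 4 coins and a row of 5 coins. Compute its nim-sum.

Compute the nim-sum pairwise:
4 ⊕ 5 = 1

1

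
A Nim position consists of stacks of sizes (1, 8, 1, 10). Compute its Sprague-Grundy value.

2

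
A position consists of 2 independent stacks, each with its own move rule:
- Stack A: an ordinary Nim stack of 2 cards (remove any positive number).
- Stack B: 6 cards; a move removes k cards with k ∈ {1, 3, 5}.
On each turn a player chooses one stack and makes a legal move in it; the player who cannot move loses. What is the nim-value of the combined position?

Stack A is a plain Nim stack of size 2, so its Grundy value is 2.
Build the Grundy sequence for stack B with g(k) = mex{g(k−s) : s ∈ {1, 3, 5}, s ≤ k}:
k:     0  1  2  3  4  5  6
g(k):  0  1  0  1  0  1  0
So g(6) = 0.
The value of a disjunctive sum is the nim-sum of the parts.
Combined value = 2 ⊕ 0 = 2.

2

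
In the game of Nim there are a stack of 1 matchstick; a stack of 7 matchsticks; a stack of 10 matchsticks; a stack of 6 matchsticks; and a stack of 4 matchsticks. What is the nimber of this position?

14

Nim-sum: 1 XOR 7 XOR 10 XOR 6 XOR 4 = 14.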